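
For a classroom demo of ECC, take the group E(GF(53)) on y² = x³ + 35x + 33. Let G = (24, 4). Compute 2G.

(18, 33)

tangent at (24, 4): λ = (3·24² + 35)/(2·4) ≡ 14/8. 8⁻¹ ≡ 20 (mod 53) since 8·20 = 160 ≡ 1, so λ ≡ 14·20 ≡ 15.
  x = λ² - 24 - 24 = 225 - 48 ≡ 18; y = λ·(24 - 18) - 4 ≡ 33. → (18, 33)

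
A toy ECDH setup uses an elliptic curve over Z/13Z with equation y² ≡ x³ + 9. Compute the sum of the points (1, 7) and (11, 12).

(11, 1)

(1, 7) + (11, 12). λ = (12 - 7)/(11 - 1) ≡ 5/10 mod 13. 10⁻¹ ≡ 4 (mod 13), so λ ≡ 7.
  x = λ² - 1 - 11 = 49 - 12 ≡ 11; y = λ·(1 - 11) - 7 ≡ 1. → (11, 1)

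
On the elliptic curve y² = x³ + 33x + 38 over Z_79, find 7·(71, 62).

Write G = (71, 62).
Double-and-add on 7 = (111)₂. Start with G = (71, 62) for the leading 1-bit.
double: tangent at (71, 62): λ = (3·71² + 33)/(2·62) ≡ 67/45. 45⁻¹ ≡ 72 (mod 79) since 45·72 = 3240 ≡ 1, so λ ≡ 67·72 ≡ 5.
  x = λ² - 71 - 71 = 25 - 142 ≡ 41; y = λ·(71 - 41) - 62 ≡ 9. → (41, 9)
add G: (41, 9) + (71, 62). λ = (62 - 9)/(71 - 41) ≡ 53/30 mod 79. 30⁻¹ ≡ 29 (mod 79) since 30·29 = 870 ≡ 1, so λ ≡ 36.
  x = λ² - 41 - 71 = 1296 - 112 ≡ 78; y = λ·(41 - 78) - 9 ≡ 2. → (78, 2)
double: tangent at (78, 2): λ = (3·78² + 33)/(2·2) ≡ 36/4. 4⁻¹ ≡ 20 (mod 79) since 4·20 = 80 ≡ 1, so λ ≡ 36·20 ≡ 9.
  x = λ² - 78 - 78 = 81 - 156 ≡ 4; y = λ·(78 - 4) - 2 ≡ 32. → (4, 32)
add G: (4, 32) + (71, 62). λ = (62 - 32)/(71 - 4) ≡ 30/67 mod 79. 67⁻¹ ≡ 46 (mod 79) since 67·46 = 3082 ≡ 1, so λ ≡ 37.
  x = λ² - 4 - 71 = 1369 - 75 ≡ 30; y = λ·(4 - 30) - 32 ≡ 33. → (30, 33)

(30, 33)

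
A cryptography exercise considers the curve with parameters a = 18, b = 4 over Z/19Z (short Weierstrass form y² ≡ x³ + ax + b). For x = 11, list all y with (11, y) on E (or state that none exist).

none

x³ + 18x + 4 = 1533 ≡ 13 (mod 19).
13 is a non-residue mod 19; no y exists.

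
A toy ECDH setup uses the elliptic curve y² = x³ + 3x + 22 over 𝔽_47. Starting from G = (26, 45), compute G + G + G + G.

Repeated addition: build up to 4G.
2G: tangent at (26, 45): λ = (3·26² + 3)/(2·45) ≡ 10/43. 43⁻¹ ≡ 35 (mod 47) since 43·35 = 1505 ≡ 1, so λ ≡ 10·35 ≡ 21.
  x = λ² - 26 - 26 = 441 - 52 ≡ 13; y = λ·(26 - 13) - 45 ≡ 40. → (13, 40)
3G: (13, 40) + (26, 45). λ = (45 - 40)/(26 - 13) ≡ 5/13 mod 47. 13⁻¹ ≡ 29 (mod 47), so λ ≡ 4.
  x = λ² - 13 - 26 = 16 - 39 ≡ 24; y = λ·(13 - 24) - 40 ≡ 10. → (24, 10)
4G: (24, 10) + (26, 45). λ = (45 - 10)/(26 - 24) ≡ 35/2 mod 47. 2⁻¹ ≡ 24 (mod 47), so λ ≡ 41.
  x = λ² - 24 - 26 = 1681 - 50 ≡ 33; y = λ·(24 - 33) - 10 ≡ 44. → (33, 44)

(33, 44)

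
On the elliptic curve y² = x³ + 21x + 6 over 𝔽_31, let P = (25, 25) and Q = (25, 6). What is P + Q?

O

The two points share x = 25 and their y-coordinates satisfy 25 + 6 ≡ 0 (mod 31), so they are inverses. Their sum is ∞.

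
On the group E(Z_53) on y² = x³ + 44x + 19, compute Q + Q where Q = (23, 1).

tangent at (23, 1): λ = (3·23² + 44)/(2·1) ≡ 41/2. 2⁻¹ ≡ 27 (mod 53), so λ ≡ 41·27 ≡ 47.
  x = λ² - 23 - 23 = 2209 - 46 ≡ 43; y = λ·(23 - 43) - 1 ≡ 13. → (43, 13)

(43, 13)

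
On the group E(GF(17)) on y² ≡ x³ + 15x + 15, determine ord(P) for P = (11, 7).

7

2P: tangent at (11, 7): λ = (3·11² + 15)/(2·7) ≡ 4/14. 14⁻¹ ≡ 11 (mod 17) since 14·11 = 154 ≡ 1, so λ ≡ 4·11 ≡ 10.
  x = λ² - 11 - 11 = 100 - 22 ≡ 10; y = λ·(11 - 10) - 7 ≡ 3. → (10, 3)
3P: (10, 3) + (11, 7). λ = (7 - 3)/(11 - 10) ≡ 4/1 mod 17. 1⁻¹ ≡ 1 (mod 17) since 1·1 = 1 ≡ 1, so λ ≡ 4.
  x = λ² - 10 - 11 = 16 - 21 ≡ 12; y = λ·(10 - 12) - 3 ≡ 6. → (12, 6)
4P: (12, 6) + (11, 7). λ = (7 - 6)/(11 - 12) ≡ 1/16 mod 17. 16⁻¹ ≡ 16 (mod 17) since 16·16 = 256 ≡ 1, so λ ≡ 16.
  x = λ² - 12 - 11 = 256 - 23 ≡ 12; y = λ·(12 - 12) - 6 ≡ 11. → (12, 11)
5P: (12, 11) + (11, 7). λ = (7 - 11)/(11 - 12) ≡ 13/16 mod 17. 16⁻¹ ≡ 16 (mod 17) since 16·16 = 256 ≡ 1, so λ ≡ 4.
  x = λ² - 12 - 11 = 16 - 23 ≡ 10; y = λ·(12 - 10) - 11 ≡ 14. → (10, 14)
6P: (10, 14) + (11, 7). λ = (7 - 14)/(11 - 10) ≡ 10/1 mod 17. 1⁻¹ ≡ 1 (mod 17) since 1·1 = 1 ≡ 1, so λ ≡ 10.
  x = λ² - 10 - 11 = 100 - 21 ≡ 11; y = λ·(10 - 11) - 14 ≡ 10. → (11, 10)
7P: (11, 10) + (11, 7): same x and y₁ ≡ -y₂, so the sum is 𝒪.
7P = 𝒪, so the order is 7.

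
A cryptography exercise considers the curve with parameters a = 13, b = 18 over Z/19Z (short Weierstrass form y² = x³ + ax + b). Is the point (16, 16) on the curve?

yes

y² = 16² ≡ 9; x³ + 13x + 18 = 4322 ≡ 9 (mod 19). 9 = 9.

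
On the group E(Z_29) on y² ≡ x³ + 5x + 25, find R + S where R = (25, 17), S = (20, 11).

(25, 17) + (20, 11). λ = (11 - 17)/(20 - 25) ≡ 23/24 mod 29. 24⁻¹ ≡ 23 (mod 29) since 24·23 = 552 ≡ 1, so λ ≡ 7.
  x = λ² - 25 - 20 = 49 - 45 ≡ 4; y = λ·(25 - 4) - 17 ≡ 14. → (4, 14)

(4, 14)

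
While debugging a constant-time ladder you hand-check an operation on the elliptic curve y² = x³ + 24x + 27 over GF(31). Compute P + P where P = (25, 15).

(14, 21)

tangent at (25, 15): λ = (3·25² + 24)/(2·15) ≡ 8/30. 30⁻¹ ≡ 30 (mod 31) since 30·30 = 900 ≡ 1, so λ ≡ 8·30 ≡ 23.
  x = λ² - 25 - 25 = 529 - 50 ≡ 14; y = λ·(25 - 14) - 15 ≡ 21. → (14, 21)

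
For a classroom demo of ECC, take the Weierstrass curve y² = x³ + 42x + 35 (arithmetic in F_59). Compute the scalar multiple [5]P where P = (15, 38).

(8, 36)

Double-and-add on 5 = (101)₂. Start with P = (15, 38) for the leading 1-bit.
double: tangent at (15, 38): λ = (3·15² + 42)/(2·38) ≡ 9/17. 17⁻¹ ≡ 7 (mod 59) since 17·7 = 119 ≡ 1, so λ ≡ 9·7 ≡ 4.
  x = λ² - 15 - 15 = 16 - 30 ≡ 45; y = λ·(15 - 45) - 38 ≡ 19. → (45, 19)
double: tangent at (45, 19): λ = (3·45² + 42)/(2·19) ≡ 40/38. 38⁻¹ ≡ 14 (mod 59), so λ ≡ 40·14 ≡ 29.
  x = λ² - 45 - 45 = 841 - 90 ≡ 43; y = λ·(45 - 43) - 19 ≡ 39. → (43, 39)
add P: (43, 39) + (15, 38). λ = (38 - 39)/(15 - 43) ≡ 58/31 mod 59. 31⁻¹ ≡ 40 (mod 59), so λ ≡ 19.
  x = λ² - 43 - 15 = 361 - 58 ≡ 8; y = λ·(43 - 8) - 39 ≡ 36. → (8, 36)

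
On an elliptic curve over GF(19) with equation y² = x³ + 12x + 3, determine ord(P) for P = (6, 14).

2P: tangent at (6, 14): λ = (3·6² + 12)/(2·14) ≡ 6/9. 9⁻¹ ≡ 17 (mod 19) since 9·17 = 153 ≡ 1, so λ ≡ 6·17 ≡ 7.
  x = λ² - 6 - 6 = 49 - 12 ≡ 18; y = λ·(6 - 18) - 14 ≡ 16. → (18, 16)
3P: (18, 16) + (6, 14). λ = (14 - 16)/(6 - 18) ≡ 17/7 mod 19. 7⁻¹ ≡ 11 (mod 19), so λ ≡ 16.
  x = λ² - 18 - 6 = 256 - 24 ≡ 4; y = λ·(18 - 4) - 16 ≡ 18. → (4, 18)
4P: (4, 18) + (6, 14). λ = (14 - 18)/(6 - 4) ≡ 15/2 mod 19. 2⁻¹ ≡ 10 (mod 19) since 2·10 = 20 ≡ 1, so λ ≡ 17.
  x = λ² - 4 - 6 = 289 - 10 ≡ 13; y = λ·(4 - 13) - 18 ≡ 0. → (13, 0)
5P: (13, 0) + (6, 14). λ = (14 - 0)/(6 - 13) ≡ 14/12 mod 19. 12⁻¹ ≡ 8 (mod 19) since 12·8 = 96 ≡ 1, so λ ≡ 17.
  x = λ² - 13 - 6 = 289 - 19 ≡ 4; y = λ·(13 - 4) - 0 ≡ 1. → (4, 1)
6P: (4, 1) + (6, 14). λ = (14 - 1)/(6 - 4) ≡ 13/2 mod 19. 2⁻¹ ≡ 10 (mod 19), so λ ≡ 16.
  x = λ² - 4 - 6 = 256 - 10 ≡ 18; y = λ·(4 - 18) - 1 ≡ 3. → (18, 3)
7P: (18, 3) + (6, 14). λ = (14 - 3)/(6 - 18) ≡ 11/7 mod 19. 7⁻¹ ≡ 11 (mod 19), so λ ≡ 7.
  x = λ² - 18 - 6 = 49 - 24 ≡ 6; y = λ·(18 - 6) - 3 ≡ 5. → (6, 5)
8P: (6, 5) + (6, 14): same x and y₁ ≡ -y₂, so the sum is O.
8P = O, so the order is 8.

8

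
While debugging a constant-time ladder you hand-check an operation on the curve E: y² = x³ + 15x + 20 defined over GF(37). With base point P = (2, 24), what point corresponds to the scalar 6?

(24, 25)

Repeated addition: build up to 6P.
2P: tangent at (2, 24): λ = (3·2² + 15)/(2·24) ≡ 27/11. 11⁻¹ ≡ 27 (mod 37), so λ ≡ 27·27 ≡ 26.
  x = λ² - 2 - 2 = 676 - 4 ≡ 6; y = λ·(2 - 6) - 24 ≡ 20. → (6, 20)
3P: (6, 20) + (2, 24). λ = (24 - 20)/(2 - 6) ≡ 4/33 mod 37. 33⁻¹ ≡ 9 (mod 37) since 33·9 = 297 ≡ 1, so λ ≡ 36.
  x = λ² - 6 - 2 = 1296 - 8 ≡ 30; y = λ·(6 - 30) - 20 ≡ 4. → (30, 4)
4P: (30, 4) + (2, 24). λ = (24 - 4)/(2 - 30) ≡ 20/9 mod 37. 9⁻¹ ≡ 33 (mod 37) since 9·33 = 297 ≡ 1, so λ ≡ 31.
  x = λ² - 30 - 2 = 961 - 32 ≡ 4; y = λ·(30 - 4) - 4 ≡ 25. → (4, 25)
5P: (4, 25) + (2, 24). λ = (24 - 25)/(2 - 4) ≡ 36/35 mod 37. 35⁻¹ ≡ 18 (mod 37), so λ ≡ 19.
  x = λ² - 4 - 2 = 361 - 6 ≡ 22; y = λ·(4 - 22) - 25 ≡ 3. → (22, 3)
6P: (22, 3) + (2, 24). λ = (24 - 3)/(2 - 22) ≡ 21/17 mod 37. 17⁻¹ ≡ 24 (mod 37), so λ ≡ 23.
  x = λ² - 22 - 2 = 529 - 24 ≡ 24; y = λ·(22 - 24) - 3 ≡ 25. → (24, 25)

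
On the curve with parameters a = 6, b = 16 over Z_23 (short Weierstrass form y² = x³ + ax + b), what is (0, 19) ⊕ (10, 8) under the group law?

(0, 19) + (10, 8). λ = (8 - 19)/(10 - 0) ≡ 12/10 mod 23. 10⁻¹ ≡ 7 (mod 23), so λ ≡ 15.
  x = λ² - 0 - 10 = 225 - 10 ≡ 8; y = λ·(0 - 8) - 19 ≡ 22. → (8, 22)

(8, 22)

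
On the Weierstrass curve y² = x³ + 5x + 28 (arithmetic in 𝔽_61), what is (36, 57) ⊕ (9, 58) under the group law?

(36, 57) + (9, 58). λ = (58 - 57)/(9 - 36) ≡ 1/34 mod 61. 34⁻¹ ≡ 9 (mod 61), so λ ≡ 9.
  x = λ² - 36 - 9 = 81 - 45 ≡ 36; y = λ·(36 - 36) - 57 ≡ 4. → (36, 4)

(36, 4)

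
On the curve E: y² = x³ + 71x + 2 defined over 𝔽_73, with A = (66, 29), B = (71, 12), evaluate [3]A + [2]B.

First 3A:
Repeated addition: build up to 3A.
2A: tangent at (66, 29): λ = (3·66² + 71)/(2·29) ≡ 72/58. 58⁻¹ ≡ 34 (mod 73), so λ ≡ 72·34 ≡ 39.
  x = λ² - 66 - 66 = 1521 - 132 ≡ 2; y = λ·(66 - 2) - 29 ≡ 58. → (2, 58)
3A: (2, 58) + (66, 29). λ = (29 - 58)/(66 - 2) ≡ 44/64 mod 73. 64⁻¹ ≡ 8 (mod 73) since 64·8 = 512 ≡ 1, so λ ≡ 60.
  x = λ² - 2 - 66 = 3600 - 68 ≡ 28; y = λ·(2 - 28) - 58 ≡ 61. → (28, 61)
3A = (28, 61).
Next 2B:
Repeated addition: build up to 2B.
2B: tangent at (71, 12): λ = (3·71² + 71)/(2·12) ≡ 10/24. 24⁻¹ ≡ 70 (mod 73) since 24·70 = 1680 ≡ 1, so λ ≡ 10·70 ≡ 43.
  x = λ² - 71 - 71 = 1849 - 142 ≡ 28; y = λ·(71 - 28) - 12 ≡ 12. → (28, 12)
2B = (28, 12).
Finally 3A + 2B:
(28, 61) + (28, 12): same x and y₁ ≡ -y₂, so the sum is ∞.

O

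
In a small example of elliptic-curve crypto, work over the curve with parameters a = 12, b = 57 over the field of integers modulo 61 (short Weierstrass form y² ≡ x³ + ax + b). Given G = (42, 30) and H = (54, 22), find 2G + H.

First 2G:
Repeated addition: build up to 2G.
2G: tangent at (42, 30): λ = (3·42² + 12)/(2·30) ≡ 58/60. 60⁻¹ ≡ 60 (mod 61) since 60·60 = 3600 ≡ 1, so λ ≡ 58·60 ≡ 3.
  x = λ² - 42 - 42 = 9 - 84 ≡ 47; y = λ·(42 - 47) - 30 ≡ 16. → (47, 16)
2G = (47, 16).
Finally 2G + H:
(47, 16) + (54, 22). λ = (22 - 16)/(54 - 47) ≡ 6/7 mod 61. 7⁻¹ ≡ 35 (mod 61) since 7·35 = 245 ≡ 1, so λ ≡ 27.
  x = λ² - 47 - 54 = 729 - 101 ≡ 18; y = λ·(47 - 18) - 16 ≡ 35. → (18, 35)

(18, 35)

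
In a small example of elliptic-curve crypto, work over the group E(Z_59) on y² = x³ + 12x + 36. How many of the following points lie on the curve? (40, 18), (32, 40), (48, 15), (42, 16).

(40, 18): 18² ≡ 29, rhs ≡ 29 → on.
(32, 40): 40² ≡ 7, rhs ≡ 30 → off.
(48, 15): 15² ≡ 48, rhs ≡ 48 → on.
(42, 16): 16² ≡ 20, rhs ≡ 52 → off.

2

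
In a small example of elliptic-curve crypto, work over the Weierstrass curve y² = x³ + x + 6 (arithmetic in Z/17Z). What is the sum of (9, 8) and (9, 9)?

O

The two points share x = 9 and their y-coordinates satisfy 8 + 9 ≡ 0 (mod 17), so they are inverses. Their sum is the point at infinity.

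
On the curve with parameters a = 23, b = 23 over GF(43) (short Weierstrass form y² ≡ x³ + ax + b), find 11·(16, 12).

(13, 5)

Write G = (16, 12).
Repeated addition: build up to 11G.
2G: tangent at (16, 12): λ = (3·16² + 23)/(2·12) ≡ 17/24. 24⁻¹ ≡ 9 (mod 43), so λ ≡ 17·9 ≡ 24.
  x = λ² - 16 - 16 = 576 - 32 ≡ 28; y = λ·(16 - 28) - 12 ≡ 1. → (28, 1)
3G: (28, 1) + (16, 12). λ = (12 - 1)/(16 - 28) ≡ 11/31 mod 43. 31⁻¹ ≡ 25 (mod 43), so λ ≡ 17.
  x = λ² - 28 - 16 = 289 - 44 ≡ 30; y = λ·(28 - 30) - 1 ≡ 8. → (30, 8)
4G: (30, 8) + (16, 12). λ = (12 - 8)/(16 - 30) ≡ 4/29 mod 43. 29⁻¹ ≡ 3 (mod 43), so λ ≡ 12.
  x = λ² - 30 - 16 = 144 - 46 ≡ 12; y = λ·(30 - 12) - 8 ≡ 36. → (12, 36)
5G: (12, 36) + (16, 12). λ = (12 - 36)/(16 - 12) ≡ 19/4 mod 43. 4⁻¹ ≡ 11 (mod 43), so λ ≡ 37.
  x = λ² - 12 - 16 = 1369 - 28 ≡ 8; y = λ·(12 - 8) - 36 ≡ 26. → (8, 26)
6G: (8, 26) + (16, 12). λ = (12 - 26)/(16 - 8) ≡ 29/8 mod 43. 8⁻¹ ≡ 27 (mod 43) since 8·27 = 216 ≡ 1, so λ ≡ 9.
  x = λ² - 8 - 16 = 81 - 24 ≡ 14; y = λ·(8 - 14) - 26 ≡ 6. → (14, 6)
7G: (14, 6) + (16, 12). λ = (12 - 6)/(16 - 14) ≡ 6/2 mod 43. 2⁻¹ ≡ 22 (mod 43), so λ ≡ 3.
  x = λ² - 14 - 16 = 9 - 30 ≡ 22; y = λ·(14 - 22) - 6 ≡ 13. → (22, 13)
8G: (22, 13) + (16, 12). λ = (12 - 13)/(16 - 22) ≡ 42/37 mod 43. 37⁻¹ ≡ 7 (mod 43), so λ ≡ 36.
  x = λ² - 22 - 16 = 1296 - 38 ≡ 11; y = λ·(22 - 11) - 13 ≡ 39. → (11, 39)
9G: (11, 39) + (16, 12). λ = (12 - 39)/(16 - 11) ≡ 16/5 mod 43. 5⁻¹ ≡ 26 (mod 43) since 5·26 = 130 ≡ 1, so λ ≡ 29.
  x = λ² - 11 - 16 = 841 - 27 ≡ 40; y = λ·(11 - 40) - 39 ≡ 23. → (40, 23)
10G: (40, 23) + (16, 12). λ = (12 - 23)/(16 - 40) ≡ 32/19 mod 43. 19⁻¹ ≡ 34 (mod 43), so λ ≡ 13.
  x = λ² - 40 - 16 = 169 - 56 ≡ 27; y = λ·(40 - 27) - 23 ≡ 17. → (27, 17)
11G: (27, 17) + (16, 12). λ = (12 - 17)/(16 - 27) ≡ 38/32 mod 43. 32⁻¹ ≡ 39 (mod 43) since 32·39 = 1248 ≡ 1, so λ ≡ 20.
  x = λ² - 27 - 16 = 400 - 43 ≡ 13; y = λ·(27 - 13) - 17 ≡ 5. → (13, 5)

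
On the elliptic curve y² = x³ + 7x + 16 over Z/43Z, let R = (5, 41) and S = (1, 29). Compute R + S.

(3, 8)

(5, 41) + (1, 29). λ = (29 - 41)/(1 - 5) ≡ 31/39 mod 43. 39⁻¹ ≡ 32 (mod 43) since 39·32 = 1248 ≡ 1, so λ ≡ 3.
  x = λ² - 5 - 1 = 9 - 6 ≡ 3; y = λ·(5 - 3) - 41 ≡ 8. → (3, 8)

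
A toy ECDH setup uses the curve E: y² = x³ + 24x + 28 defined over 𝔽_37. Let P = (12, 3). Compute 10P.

Repeated addition: build up to 10P.
2P: tangent at (12, 3): λ = (3·12² + 24)/(2·3) ≡ 12/6. 6⁻¹ ≡ 31 (mod 37), so λ ≡ 12·31 ≡ 2.
  x = λ² - 12 - 12 = 4 - 24 ≡ 17; y = λ·(12 - 17) - 3 ≡ 24. → (17, 24)
3P: (17, 24) + (12, 3). λ = (3 - 24)/(12 - 17) ≡ 16/32 mod 37. 32⁻¹ ≡ 22 (mod 37) since 32·22 = 704 ≡ 1, so λ ≡ 19.
  x = λ² - 17 - 12 = 361 - 29 ≡ 36; y = λ·(17 - 36) - 24 ≡ 22. → (36, 22)
4P: (36, 22) + (12, 3). λ = (3 - 22)/(12 - 36) ≡ 18/13 mod 37. 13⁻¹ ≡ 20 (mod 37), so λ ≡ 27.
  x = λ² - 36 - 12 = 729 - 48 ≡ 15; y = λ·(36 - 15) - 22 ≡ 27. → (15, 27)
5P: (15, 27) + (12, 3). λ = (3 - 27)/(12 - 15) ≡ 13/34 mod 37. 34⁻¹ ≡ 12 (mod 37) since 34·12 = 408 ≡ 1, so λ ≡ 8.
  x = λ² - 15 - 12 = 64 - 27 ≡ 0; y = λ·(15 - 0) - 27 ≡ 19. → (0, 19)
6P: (0, 19) + (12, 3). λ = (3 - 19)/(12 - 0) ≡ 21/12 mod 37. 12⁻¹ ≡ 34 (mod 37) since 12·34 = 408 ≡ 1, so λ ≡ 11.
  x = λ² - 0 - 12 = 121 - 12 ≡ 35; y = λ·(0 - 35) - 19 ≡ 3. → (35, 3)
7P: (35, 3) + (12, 3). λ = (3 - 3)/(12 - 35) ≡ 0/14 mod 37. 14⁻¹ ≡ 8 (mod 37), so λ ≡ 0.
  x = λ² - 35 - 12 = 0 - 47 ≡ 27; y = λ·(35 - 27) - 3 ≡ 34. → (27, 34)
8P: (27, 34) + (12, 3). λ = (3 - 34)/(12 - 27) ≡ 6/22 mod 37. 22⁻¹ ≡ 32 (mod 37) since 22·32 = 704 ≡ 1, so λ ≡ 7.
  x = λ² - 27 - 12 = 49 - 39 ≡ 10; y = λ·(27 - 10) - 34 ≡ 11. → (10, 11)
9P: (10, 11) + (12, 3). λ = (3 - 11)/(12 - 10) ≡ 29/2 mod 37. 2⁻¹ ≡ 19 (mod 37) since 2·19 = 38 ≡ 1, so λ ≡ 33.
  x = λ² - 10 - 12 = 1089 - 22 ≡ 31; y = λ·(10 - 31) - 11 ≡ 36. → (31, 36)
10P: (31, 36) + (12, 3). λ = (3 - 36)/(12 - 31) ≡ 4/18 mod 37. 18⁻¹ ≡ 35 (mod 37) since 18·35 = 630 ≡ 1, so λ ≡ 29.
  x = λ² - 31 - 12 = 841 - 43 ≡ 21; y = λ·(31 - 21) - 36 ≡ 32. → (21, 32)

(21, 32)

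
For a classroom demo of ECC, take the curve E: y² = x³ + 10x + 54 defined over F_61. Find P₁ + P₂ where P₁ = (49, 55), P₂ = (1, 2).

(49, 55) + (1, 2). λ = (2 - 55)/(1 - 49) ≡ 8/13 mod 61. 13⁻¹ ≡ 47 (mod 61) since 13·47 = 611 ≡ 1, so λ ≡ 10.
  x = λ² - 49 - 1 = 100 - 50 ≡ 50; y = λ·(49 - 50) - 55 ≡ 57. → (50, 57)

(50, 57)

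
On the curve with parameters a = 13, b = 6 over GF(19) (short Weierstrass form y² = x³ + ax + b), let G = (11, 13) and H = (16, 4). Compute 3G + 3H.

First 3G:
Repeated addition: build up to 3G.
2G: tangent at (11, 13): λ = (3·11² + 13)/(2·13) ≡ 15/7. 7⁻¹ ≡ 11 (mod 19), so λ ≡ 15·11 ≡ 13.
  x = λ² - 11 - 11 = 169 - 22 ≡ 14; y = λ·(11 - 14) - 13 ≡ 5. → (14, 5)
3G: (14, 5) + (11, 13). λ = (13 - 5)/(11 - 14) ≡ 8/16 mod 19. 16⁻¹ ≡ 6 (mod 19), so λ ≡ 10.
  x = λ² - 14 - 11 = 100 - 25 ≡ 18; y = λ·(14 - 18) - 5 ≡ 12. → (18, 12)
3G = (18, 12).
Next 3H:
Repeated addition: build up to 3H.
2H: tangent at (16, 4): λ = (3·16² + 13)/(2·4) ≡ 2/8. 8⁻¹ ≡ 12 (mod 19), so λ ≡ 2·12 ≡ 5.
  x = λ² - 16 - 16 = 25 - 32 ≡ 12; y = λ·(16 - 12) - 4 ≡ 16. → (12, 16)
3H: (12, 16) + (16, 4). λ = (4 - 16)/(16 - 12) ≡ 7/4 mod 19. 4⁻¹ ≡ 5 (mod 19), so λ ≡ 16.
  x = λ² - 12 - 16 = 256 - 28 ≡ 0; y = λ·(12 - 0) - 16 ≡ 5. → (0, 5)
3H = (0, 5).
Finally 3G + 3H:
(18, 12) + (0, 5). λ = (5 - 12)/(0 - 18) ≡ 12/1 mod 19. 1⁻¹ ≡ 1 (mod 19), so λ ≡ 12.
  x = λ² - 18 - 0 = 144 - 18 ≡ 12; y = λ·(18 - 12) - 12 ≡ 3. → (12, 3)

(12, 3)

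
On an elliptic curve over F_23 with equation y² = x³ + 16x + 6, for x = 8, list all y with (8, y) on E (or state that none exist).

5, 18

x³ + 16x + 6 = 646 ≡ 2 (mod 23).
Square roots of 2 mod 23: 5 and 18 (since 5² = 25 ≡ 2).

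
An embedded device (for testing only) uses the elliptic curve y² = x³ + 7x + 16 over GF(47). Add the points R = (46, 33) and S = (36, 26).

(46, 33) + (36, 26). λ = (26 - 33)/(36 - 46) ≡ 40/37 mod 47. 37⁻¹ ≡ 14 (mod 47), so λ ≡ 43.
  x = λ² - 46 - 36 = 1849 - 82 ≡ 28; y = λ·(46 - 28) - 33 ≡ 36. → (28, 36)

(28, 36)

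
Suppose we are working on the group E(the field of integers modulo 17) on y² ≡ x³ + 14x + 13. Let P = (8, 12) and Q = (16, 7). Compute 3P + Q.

(8, 12)

First 3P:
Repeated addition: build up to 3P.
2P: tangent at (8, 12): λ = (3·8² + 14)/(2·12) ≡ 2/7. 7⁻¹ ≡ 5 (mod 17), so λ ≡ 2·5 ≡ 10.
  x = λ² - 8 - 8 = 100 - 16 ≡ 16; y = λ·(8 - 16) - 12 ≡ 10. → (16, 10)
3P: (16, 10) + (8, 12). λ = (12 - 10)/(8 - 16) ≡ 2/9 mod 17. 9⁻¹ ≡ 2 (mod 17), so λ ≡ 4.
  x = λ² - 16 - 8 = 16 - 24 ≡ 9; y = λ·(16 - 9) - 10 ≡ 1. → (9, 1)
3P = (9, 1).
Finally 3P + Q:
(9, 1) + (16, 7). λ = (7 - 1)/(16 - 9) ≡ 6/7 mod 17. 7⁻¹ ≡ 5 (mod 17), so λ ≡ 13.
  x = λ² - 9 - 16 = 169 - 25 ≡ 8; y = λ·(9 - 8) - 1 ≡ 12. → (8, 12)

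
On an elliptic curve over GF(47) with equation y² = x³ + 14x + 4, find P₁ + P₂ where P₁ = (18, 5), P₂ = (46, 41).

(18, 5) + (46, 41). λ = (41 - 5)/(46 - 18) ≡ 36/28 mod 47. 28⁻¹ ≡ 42 (mod 47), so λ ≡ 8.
  x = λ² - 18 - 46 = 64 - 64 ≡ 0; y = λ·(18 - 0) - 5 ≡ 45. → (0, 45)

(0, 45)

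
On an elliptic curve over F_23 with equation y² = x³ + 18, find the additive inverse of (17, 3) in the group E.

(17, 20)

-(17, 3) = (17, -3 mod 23) = (17, 20).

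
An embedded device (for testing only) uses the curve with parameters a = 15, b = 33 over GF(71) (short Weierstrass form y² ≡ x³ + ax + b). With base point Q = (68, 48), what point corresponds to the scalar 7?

Double-and-add on 7 = (111)₂. Start with Q = (68, 48) for the leading 1-bit.
double: tangent at (68, 48): λ = (3·68² + 15)/(2·48) ≡ 42/25. 25⁻¹ ≡ 54 (mod 71), so λ ≡ 42·54 ≡ 67.
  x = λ² - 68 - 68 = 4489 - 136 ≡ 22; y = λ·(68 - 22) - 48 ≡ 52. → (22, 52)
add Q: (22, 52) + (68, 48). λ = (48 - 52)/(68 - 22) ≡ 67/46 mod 71. 46⁻¹ ≡ 17 (mod 71), so λ ≡ 3.
  x = λ² - 22 - 68 = 9 - 90 ≡ 61; y = λ·(22 - 61) - 52 ≡ 44. → (61, 44)
double: tangent at (61, 44): λ = (3·61² + 15)/(2·44) ≡ 31/17. 17⁻¹ ≡ 46 (mod 71) since 17·46 = 782 ≡ 1, so λ ≡ 31·46 ≡ 6.
  x = λ² - 61 - 61 = 36 - 122 ≡ 56; y = λ·(61 - 56) - 44 ≡ 57. → (56, 57)
add Q: (56, 57) + (68, 48). λ = (48 - 57)/(68 - 56) ≡ 62/12 mod 71. 12⁻¹ ≡ 6 (mod 71), so λ ≡ 17.
  x = λ² - 56 - 68 = 289 - 124 ≡ 23; y = λ·(56 - 23) - 57 ≡ 7. → (23, 7)

(23, 7)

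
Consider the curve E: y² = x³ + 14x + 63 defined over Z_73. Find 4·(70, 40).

(72, 11)

Write G = (70, 40).
Double-and-add on 4 = (100)₂. Start with G = (70, 40) for the leading 1-bit.
double: tangent at (70, 40): λ = (3·70² + 14)/(2·40) ≡ 41/7. 7⁻¹ ≡ 21 (mod 73), so λ ≡ 41·21 ≡ 58.
  x = λ² - 70 - 70 = 3364 - 140 ≡ 12; y = λ·(70 - 12) - 40 ≡ 39. → (12, 39)
double: tangent at (12, 39): λ = (3·12² + 14)/(2·39) ≡ 8/5. 5⁻¹ ≡ 44 (mod 73), so λ ≡ 8·44 ≡ 60.
  x = λ² - 12 - 12 = 3600 - 24 ≡ 72; y = λ·(12 - 72) - 39 ≡ 11. → (72, 11)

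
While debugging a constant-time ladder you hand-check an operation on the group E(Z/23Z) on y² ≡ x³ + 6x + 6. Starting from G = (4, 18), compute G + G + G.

Repeated addition: build up to 3G.
2G: tangent at (4, 18): λ = (3·4² + 6)/(2·18) ≡ 8/13. 13⁻¹ ≡ 16 (mod 23), so λ ≡ 8·16 ≡ 13.
  x = λ² - 4 - 4 = 169 - 8 ≡ 0; y = λ·(4 - 0) - 18 ≡ 11. → (0, 11)
3G: (0, 11) + (4, 18). λ = (18 - 11)/(4 - 0) ≡ 7/4 mod 23. 4⁻¹ ≡ 6 (mod 23), so λ ≡ 19.
  x = λ² - 0 - 4 = 361 - 4 ≡ 12; y = λ·(0 - 12) - 11 ≡ 14. → (12, 14)

(12, 14)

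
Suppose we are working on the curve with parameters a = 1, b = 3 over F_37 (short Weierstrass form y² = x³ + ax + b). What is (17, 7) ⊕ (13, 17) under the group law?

(4, 16)

(17, 7) + (13, 17). λ = (17 - 7)/(13 - 17) ≡ 10/33 mod 37. 33⁻¹ ≡ 9 (mod 37), so λ ≡ 16.
  x = λ² - 17 - 13 = 256 - 30 ≡ 4; y = λ·(17 - 4) - 7 ≡ 16. → (4, 16)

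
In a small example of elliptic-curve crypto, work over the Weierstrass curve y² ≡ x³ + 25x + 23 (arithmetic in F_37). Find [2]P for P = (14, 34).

tangent at (14, 34): λ = (3·14² + 25)/(2·34) ≡ 21/31. 31⁻¹ ≡ 6 (mod 37), so λ ≡ 21·6 ≡ 15.
  x = λ² - 14 - 14 = 225 - 28 ≡ 12; y = λ·(14 - 12) - 34 ≡ 33. → (12, 33)

(12, 33)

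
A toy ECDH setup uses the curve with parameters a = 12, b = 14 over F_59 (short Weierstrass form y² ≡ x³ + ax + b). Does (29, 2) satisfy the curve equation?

y² = 2² ≡ 4; x³ + 12x + 14 = 24751 ≡ 30 (mod 59). 4 ≠ 30.

no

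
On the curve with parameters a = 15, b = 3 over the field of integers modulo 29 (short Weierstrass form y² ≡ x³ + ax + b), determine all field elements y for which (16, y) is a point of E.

none

x³ + 15x + 3 = 4339 ≡ 18 (mod 29).
18 is a non-residue mod 29; no y exists.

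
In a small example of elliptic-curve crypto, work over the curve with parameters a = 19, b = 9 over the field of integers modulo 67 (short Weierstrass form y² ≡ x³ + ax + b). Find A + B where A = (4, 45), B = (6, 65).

(4, 45) + (6, 65). λ = (65 - 45)/(6 - 4) ≡ 20/2 mod 67. 2⁻¹ ≡ 34 (mod 67) since 2·34 = 68 ≡ 1, so λ ≡ 10.
  x = λ² - 4 - 6 = 100 - 10 ≡ 23; y = λ·(4 - 23) - 45 ≡ 33. → (23, 33)

(23, 33)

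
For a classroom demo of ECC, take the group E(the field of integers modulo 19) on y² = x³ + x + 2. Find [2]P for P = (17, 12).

tangent at (17, 12): λ = (3·17² + 1)/(2·12) ≡ 13/5. 5⁻¹ ≡ 4 (mod 19) since 5·4 = 20 ≡ 1, so λ ≡ 13·4 ≡ 14.
  x = λ² - 17 - 17 = 196 - 34 ≡ 10; y = λ·(17 - 10) - 12 ≡ 10. → (10, 10)

(10, 10)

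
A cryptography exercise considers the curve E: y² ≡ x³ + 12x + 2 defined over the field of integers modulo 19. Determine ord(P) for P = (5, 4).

2P: tangent at (5, 4): λ = (3·5² + 12)/(2·4) ≡ 11/8. 8⁻¹ ≡ 12 (mod 19) since 8·12 = 96 ≡ 1, so λ ≡ 11·12 ≡ 18.
  x = λ² - 5 - 5 = 324 - 10 ≡ 10; y = λ·(5 - 10) - 4 ≡ 1. → (10, 1)
3P: (10, 1) + (5, 4). λ = (4 - 1)/(5 - 10) ≡ 3/14 mod 19. 14⁻¹ ≡ 15 (mod 19) since 14·15 = 210 ≡ 1, so λ ≡ 7.
  x = λ² - 10 - 5 = 49 - 15 ≡ 15; y = λ·(10 - 15) - 1 ≡ 2. → (15, 2)
4P: (15, 2) + (5, 4). λ = (4 - 2)/(5 - 15) ≡ 2/9 mod 19. 9⁻¹ ≡ 17 (mod 19), so λ ≡ 15.
  x = λ² - 15 - 5 = 225 - 20 ≡ 15; y = λ·(15 - 15) - 2 ≡ 17. → (15, 17)
5P: (15, 17) + (5, 4). λ = (4 - 17)/(5 - 15) ≡ 6/9 mod 19. 9⁻¹ ≡ 17 (mod 19), so λ ≡ 7.
  x = λ² - 15 - 5 = 49 - 20 ≡ 10; y = λ·(15 - 10) - 17 ≡ 18. → (10, 18)
6P: (10, 18) + (5, 4). λ = (4 - 18)/(5 - 10) ≡ 5/14 mod 19. 14⁻¹ ≡ 15 (mod 19), so λ ≡ 18.
  x = λ² - 10 - 5 = 324 - 15 ≡ 5; y = λ·(10 - 5) - 18 ≡ 15. → (5, 15)
7P: (5, 15) + (5, 4): same x and y₁ ≡ -y₂, so the sum is ∞.
7P = ∞, so the order is 7.

7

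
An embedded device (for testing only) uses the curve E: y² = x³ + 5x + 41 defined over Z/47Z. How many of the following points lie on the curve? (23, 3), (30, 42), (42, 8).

(23, 3): 3² ≡ 9, rhs ≡ 9 → on.
(30, 42): 42² ≡ 25, rhs ≡ 25 → on.
(42, 8): 8² ≡ 17, rhs ≡ 32 → off.

2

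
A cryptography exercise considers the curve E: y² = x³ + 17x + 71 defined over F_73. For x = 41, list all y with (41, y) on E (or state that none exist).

x³ + 17x + 71 = 69689 ≡ 47 (mod 73).
47 is a non-residue mod 73; no y exists.

none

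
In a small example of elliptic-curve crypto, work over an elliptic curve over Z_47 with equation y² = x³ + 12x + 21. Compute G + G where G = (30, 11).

tangent at (30, 11): λ = (3·30² + 12)/(2·11) ≡ 33/22. 22⁻¹ ≡ 15 (mod 47) since 22·15 = 330 ≡ 1, so λ ≡ 33·15 ≡ 25.
  x = λ² - 30 - 30 = 625 - 60 ≡ 1; y = λ·(30 - 1) - 11 ≡ 9. → (1, 9)

(1, 9)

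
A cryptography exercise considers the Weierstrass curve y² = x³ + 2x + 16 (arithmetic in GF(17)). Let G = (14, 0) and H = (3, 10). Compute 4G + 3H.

(8, 0)

First 4G:
Double-and-add on 4 = (100)₂. Start with G = (14, 0) for the leading 1-bit.
double: (14, 0) + (14, 0): same x and y₁ ≡ -y₂, so the sum is ∞.
double: ∞ + ∞ = ∞ (identity).
4G = ∞.
Next 3H:
Repeated addition: build up to 3H.
2H: tangent at (3, 10): λ = (3·3² + 2)/(2·10) ≡ 12/3. 3⁻¹ ≡ 6 (mod 17), so λ ≡ 12·6 ≡ 4.
  x = λ² - 3 - 3 = 16 - 6 ≡ 10; y = λ·(3 - 10) - 10 ≡ 13. → (10, 13)
3H: (10, 13) + (3, 10). λ = (10 - 13)/(3 - 10) ≡ 14/10 mod 17. 10⁻¹ ≡ 12 (mod 17), so λ ≡ 15.
  x = λ² - 10 - 3 = 225 - 13 ≡ 8; y = λ·(10 - 8) - 13 ≡ 0. → (8, 0)
3H = (8, 0).
Finally 4G + 3H:
∞ + (8, 0) = (8, 0) (identity).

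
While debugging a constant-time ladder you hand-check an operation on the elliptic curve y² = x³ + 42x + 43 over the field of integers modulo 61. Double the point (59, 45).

tangent at (59, 45): λ = (3·59² + 42)/(2·45) ≡ 54/29. 29⁻¹ ≡ 40 (mod 61), so λ ≡ 54·40 ≡ 25.
  x = λ² - 59 - 59 = 625 - 118 ≡ 19; y = λ·(59 - 19) - 45 ≡ 40. → (19, 40)

(19, 40)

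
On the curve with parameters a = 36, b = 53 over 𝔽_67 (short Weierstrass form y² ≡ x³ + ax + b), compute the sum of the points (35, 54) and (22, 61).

(65, 24)

(35, 54) + (22, 61). λ = (61 - 54)/(22 - 35) ≡ 7/54 mod 67. 54⁻¹ ≡ 36 (mod 67), so λ ≡ 51.
  x = λ² - 35 - 22 = 2601 - 57 ≡ 65; y = λ·(35 - 65) - 54 ≡ 24. → (65, 24)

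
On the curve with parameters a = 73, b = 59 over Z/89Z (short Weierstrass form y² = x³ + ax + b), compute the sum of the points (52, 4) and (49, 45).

(52, 4) + (49, 45). λ = (45 - 4)/(49 - 52) ≡ 41/86 mod 89. 86⁻¹ ≡ 59 (mod 89), so λ ≡ 16.
  x = λ² - 52 - 49 = 256 - 101 ≡ 66; y = λ·(52 - 66) - 4 ≡ 39. → (66, 39)

(66, 39)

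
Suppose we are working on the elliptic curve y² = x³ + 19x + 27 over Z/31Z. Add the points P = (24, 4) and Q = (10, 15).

(6, 4)

(24, 4) + (10, 15). λ = (15 - 4)/(10 - 24) ≡ 11/17 mod 31. 17⁻¹ ≡ 11 (mod 31) since 17·11 = 187 ≡ 1, so λ ≡ 28.
  x = λ² - 24 - 10 = 784 - 34 ≡ 6; y = λ·(24 - 6) - 4 ≡ 4. → (6, 4)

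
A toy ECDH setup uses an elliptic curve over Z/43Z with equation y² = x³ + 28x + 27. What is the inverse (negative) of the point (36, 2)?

-(36, 2) = (36, -2 mod 43) = (36, 41).

(36, 41)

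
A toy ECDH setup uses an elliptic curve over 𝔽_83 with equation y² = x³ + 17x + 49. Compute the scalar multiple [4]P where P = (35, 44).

(19, 33)

Repeated addition: build up to 4P.
2P: tangent at (35, 44): λ = (3·35² + 17)/(2·44) ≡ 40/5. 5⁻¹ ≡ 50 (mod 83), so λ ≡ 40·50 ≡ 8.
  x = λ² - 35 - 35 = 64 - 70 ≡ 77; y = λ·(35 - 77) - 44 ≡ 35. → (77, 35)
3P: (77, 35) + (35, 44). λ = (44 - 35)/(35 - 77) ≡ 9/41 mod 83. 41⁻¹ ≡ 81 (mod 83), so λ ≡ 65.
  x = λ² - 77 - 35 = 4225 - 112 ≡ 46; y = λ·(77 - 46) - 35 ≡ 71. → (46, 71)
4P: (46, 71) + (35, 44). λ = (44 - 71)/(35 - 46) ≡ 56/72 mod 83. 72⁻¹ ≡ 15 (mod 83), so λ ≡ 10.
  x = λ² - 46 - 35 = 100 - 81 ≡ 19; y = λ·(46 - 19) - 71 ≡ 33. → (19, 33)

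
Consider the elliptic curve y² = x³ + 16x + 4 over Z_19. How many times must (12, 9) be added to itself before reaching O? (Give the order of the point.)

2P: tangent at (12, 9): λ = (3·12² + 16)/(2·9) ≡ 11/18. 18⁻¹ ≡ 18 (mod 19) since 18·18 = 324 ≡ 1, so λ ≡ 11·18 ≡ 8.
  x = λ² - 12 - 12 = 64 - 24 ≡ 2; y = λ·(12 - 2) - 9 ≡ 14. → (2, 14)
3P: (2, 14) + (12, 9). λ = (9 - 14)/(12 - 2) ≡ 14/10 mod 19. 10⁻¹ ≡ 2 (mod 19) since 10·2 = 20 ≡ 1, so λ ≡ 9.
  x = λ² - 2 - 12 = 81 - 14 ≡ 10; y = λ·(2 - 10) - 14 ≡ 9. → (10, 9)
4P: (10, 9) + (12, 9). λ = (9 - 9)/(12 - 10) ≡ 0/2 mod 19. 2⁻¹ ≡ 10 (mod 19), so λ ≡ 0.
  x = λ² - 10 - 12 = 0 - 22 ≡ 16; y = λ·(10 - 16) - 9 ≡ 10. → (16, 10)
5P: (16, 10) + (12, 9). λ = (9 - 10)/(12 - 16) ≡ 18/15 mod 19. 15⁻¹ ≡ 14 (mod 19) since 15·14 = 210 ≡ 1, so λ ≡ 5.
  x = λ² - 16 - 12 = 25 - 28 ≡ 16; y = λ·(16 - 16) - 10 ≡ 9. → (16, 9)
6P: (16, 9) + (12, 9). λ = (9 - 9)/(12 - 16) ≡ 0/15 mod 19. 15⁻¹ ≡ 14 (mod 19) since 15·14 = 210 ≡ 1, so λ ≡ 0.
  x = λ² - 16 - 12 = 0 - 28 ≡ 10; y = λ·(16 - 10) - 9 ≡ 10. → (10, 10)
7P: (10, 10) + (12, 9). λ = (9 - 10)/(12 - 10) ≡ 18/2 mod 19. 2⁻¹ ≡ 10 (mod 19) since 2·10 = 20 ≡ 1, so λ ≡ 9.
  x = λ² - 10 - 12 = 81 - 22 ≡ 2; y = λ·(10 - 2) - 10 ≡ 5. → (2, 5)
8P: (2, 5) + (12, 9). λ = (9 - 5)/(12 - 2) ≡ 4/10 mod 19. 10⁻¹ ≡ 2 (mod 19), so λ ≡ 8.
  x = λ² - 2 - 12 = 64 - 14 ≡ 12; y = λ·(2 - 12) - 5 ≡ 10. → (12, 10)
9P: (12, 10) + (12, 9): same x and y₁ ≡ -y₂, so the sum is O.
9P = O, so the order is 9.

9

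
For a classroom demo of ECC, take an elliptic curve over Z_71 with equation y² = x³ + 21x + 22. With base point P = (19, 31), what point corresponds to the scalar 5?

(24, 47)

Repeated addition: build up to 5P.
2P: tangent at (19, 31): λ = (3·19² + 21)/(2·31) ≡ 39/62. 62⁻¹ ≡ 63 (mod 71), so λ ≡ 39·63 ≡ 43.
  x = λ² - 19 - 19 = 1849 - 38 ≡ 36; y = λ·(19 - 36) - 31 ≡ 19. → (36, 19)
3P: (36, 19) + (19, 31). λ = (31 - 19)/(19 - 36) ≡ 12/54 mod 71. 54⁻¹ ≡ 25 (mod 71), so λ ≡ 16.
  x = λ² - 36 - 19 = 256 - 55 ≡ 59; y = λ·(36 - 59) - 19 ≡ 39. → (59, 39)
4P: (59, 39) + (19, 31). λ = (31 - 39)/(19 - 59) ≡ 63/31 mod 71. 31⁻¹ ≡ 55 (mod 71), so λ ≡ 57.
  x = λ² - 59 - 19 = 3249 - 78 ≡ 47; y = λ·(59 - 47) - 39 ≡ 6. → (47, 6)
5P: (47, 6) + (19, 31). λ = (31 - 6)/(19 - 47) ≡ 25/43 mod 71. 43⁻¹ ≡ 38 (mod 71) since 43·38 = 1634 ≡ 1, so λ ≡ 27.
  x = λ² - 47 - 19 = 729 - 66 ≡ 24; y = λ·(47 - 24) - 6 ≡ 47. → (24, 47)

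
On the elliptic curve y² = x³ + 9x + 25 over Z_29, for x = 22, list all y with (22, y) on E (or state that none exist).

x³ + 9x + 25 = 10871 ≡ 25 (mod 29).
Square roots of 25 mod 29: 5 and 24 (since 5² = 25 ≡ 25).

5, 24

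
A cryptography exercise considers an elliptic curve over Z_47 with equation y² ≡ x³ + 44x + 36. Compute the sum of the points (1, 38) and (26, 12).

(28, 7)

(1, 38) + (26, 12). λ = (12 - 38)/(26 - 1) ≡ 21/25 mod 47. 25⁻¹ ≡ 32 (mod 47) since 25·32 = 800 ≡ 1, so λ ≡ 14.
  x = λ² - 1 - 26 = 196 - 27 ≡ 28; y = λ·(1 - 28) - 38 ≡ 7. → (28, 7)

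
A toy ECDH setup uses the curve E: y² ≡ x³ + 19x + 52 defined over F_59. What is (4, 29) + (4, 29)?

(56, 33)

tangent at (4, 29): λ = (3·4² + 19)/(2·29) ≡ 8/58. 58⁻¹ ≡ 58 (mod 59), so λ ≡ 8·58 ≡ 51.
  x = λ² - 4 - 4 = 2601 - 8 ≡ 56; y = λ·(4 - 56) - 29 ≡ 33. → (56, 33)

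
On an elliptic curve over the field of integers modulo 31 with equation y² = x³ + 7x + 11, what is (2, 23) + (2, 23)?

(14, 30)

tangent at (2, 23): λ = (3·2² + 7)/(2·23) ≡ 19/15. 15⁻¹ ≡ 29 (mod 31) since 15·29 = 435 ≡ 1, so λ ≡ 19·29 ≡ 24.
  x = λ² - 2 - 2 = 576 - 4 ≡ 14; y = λ·(2 - 14) - 23 ≡ 30. → (14, 30)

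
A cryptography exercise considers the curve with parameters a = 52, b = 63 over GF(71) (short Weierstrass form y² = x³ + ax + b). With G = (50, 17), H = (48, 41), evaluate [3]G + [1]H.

(12, 1)

First 3G:
Repeated addition: build up to 3G.
2G: tangent at (50, 17): λ = (3·50² + 52)/(2·17) ≡ 26/34. 34⁻¹ ≡ 23 (mod 71) since 34·23 = 782 ≡ 1, so λ ≡ 26·23 ≡ 30.
  x = λ² - 50 - 50 = 900 - 100 ≡ 19; y = λ·(50 - 19) - 17 ≡ 61. → (19, 61)
3G: (19, 61) + (50, 17). λ = (17 - 61)/(50 - 19) ≡ 27/31 mod 71. 31⁻¹ ≡ 55 (mod 71), so λ ≡ 65.
  x = λ² - 19 - 50 = 4225 - 69 ≡ 38; y = λ·(19 - 38) - 61 ≡ 53. → (38, 53)
3G = (38, 53).
Finally 3G + H:
(38, 53) + (48, 41). λ = (41 - 53)/(48 - 38) ≡ 59/10 mod 71. 10⁻¹ ≡ 64 (mod 71) since 10·64 = 640 ≡ 1, so λ ≡ 13.
  x = λ² - 38 - 48 = 169 - 86 ≡ 12; y = λ·(38 - 12) - 53 ≡ 1. → (12, 1)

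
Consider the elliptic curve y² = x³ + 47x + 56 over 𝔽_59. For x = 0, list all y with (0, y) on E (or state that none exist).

none

x³ + 47x + 56 = 56 ≡ 56 (mod 59).
56 is a non-residue mod 59; no y exists.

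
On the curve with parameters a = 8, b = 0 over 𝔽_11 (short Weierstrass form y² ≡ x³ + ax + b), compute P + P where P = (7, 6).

tangent at (7, 6): λ = (3·7² + 8)/(2·6) ≡ 1/1. 1⁻¹ ≡ 1 (mod 11) since 1·1 = 1 ≡ 1, so λ ≡ 1·1 ≡ 1.
  x = λ² - 7 - 7 = 1 - 14 ≡ 9; y = λ·(7 - 9) - 6 ≡ 3. → (9, 3)

(9, 3)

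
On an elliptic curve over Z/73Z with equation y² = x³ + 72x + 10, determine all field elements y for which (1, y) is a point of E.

x³ + 72x + 10 = 83 ≡ 10 (mod 73).
10 is a non-residue mod 73; no y exists.

none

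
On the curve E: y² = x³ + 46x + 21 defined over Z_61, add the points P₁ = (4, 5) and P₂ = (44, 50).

(4, 5) + (44, 50). λ = (50 - 5)/(44 - 4) ≡ 45/40 mod 61. 40⁻¹ ≡ 29 (mod 61) since 40·29 = 1160 ≡ 1, so λ ≡ 24.
  x = λ² - 4 - 44 = 576 - 48 ≡ 40; y = λ·(4 - 40) - 5 ≡ 46. → (40, 46)

(40, 46)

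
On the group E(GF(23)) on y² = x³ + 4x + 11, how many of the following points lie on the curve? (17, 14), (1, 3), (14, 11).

(17, 14): 14² ≡ 12, rhs ≡ 1 → off.
(1, 3): 3² ≡ 9, rhs ≡ 16 → off.
(14, 11): 11² ≡ 6, rhs ≡ 5 → off.

0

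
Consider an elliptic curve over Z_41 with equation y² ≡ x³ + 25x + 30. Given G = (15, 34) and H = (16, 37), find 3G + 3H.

First 3G:
Repeated addition: build up to 3G.
2G: tangent at (15, 34): λ = (3·15² + 25)/(2·34) ≡ 3/27. 27⁻¹ ≡ 38 (mod 41), so λ ≡ 3·38 ≡ 32.
  x = λ² - 15 - 15 = 1024 - 30 ≡ 10; y = λ·(15 - 10) - 34 ≡ 3. → (10, 3)
3G: (10, 3) + (15, 34). λ = (34 - 3)/(15 - 10) ≡ 31/5 mod 41. 5⁻¹ ≡ 33 (mod 41), so λ ≡ 39.
  x = λ² - 10 - 15 = 1521 - 25 ≡ 20; y = λ·(10 - 20) - 3 ≡ 17. → (20, 17)
3G = (20, 17).
Next 3H:
Repeated addition: build up to 3H.
2H: tangent at (16, 37): λ = (3·16² + 25)/(2·37) ≡ 14/33. 33⁻¹ ≡ 5 (mod 41) since 33·5 = 165 ≡ 1, so λ ≡ 14·5 ≡ 29.
  x = λ² - 16 - 16 = 841 - 32 ≡ 30; y = λ·(16 - 30) - 37 ≡ 8. → (30, 8)
3H: (30, 8) + (16, 37). λ = (37 - 8)/(16 - 30) ≡ 29/27 mod 41. 27⁻¹ ≡ 38 (mod 41) since 27·38 = 1026 ≡ 1, so λ ≡ 36.
  x = λ² - 30 - 16 = 1296 - 46 ≡ 20; y = λ·(30 - 20) - 8 ≡ 24. → (20, 24)
3H = (20, 24).
Finally 3G + 3H:
(20, 17) + (20, 24): same x and y₁ ≡ -y₂, so the sum is O.

O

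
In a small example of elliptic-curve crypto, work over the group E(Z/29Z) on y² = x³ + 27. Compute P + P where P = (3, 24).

(1, 17)

tangent at (3, 24): λ = (3·3² + 0)/(2·24) ≡ 27/19. 19⁻¹ ≡ 26 (mod 29) since 19·26 = 494 ≡ 1, so λ ≡ 27·26 ≡ 6.
  x = λ² - 3 - 3 = 36 - 6 ≡ 1; y = λ·(3 - 1) - 24 ≡ 17. → (1, 17)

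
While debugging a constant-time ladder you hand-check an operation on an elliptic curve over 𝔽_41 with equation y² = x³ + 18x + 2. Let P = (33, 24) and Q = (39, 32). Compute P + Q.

(33, 24) + (39, 32). λ = (32 - 24)/(39 - 33) ≡ 8/6 mod 41. 6⁻¹ ≡ 7 (mod 41) since 6·7 = 42 ≡ 1, so λ ≡ 15.
  x = λ² - 33 - 39 = 225 - 72 ≡ 30; y = λ·(33 - 30) - 24 ≡ 21. → (30, 21)

(30, 21)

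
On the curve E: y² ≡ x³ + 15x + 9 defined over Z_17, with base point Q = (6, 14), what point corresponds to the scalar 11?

(2, 8)

Repeated addition: build up to 11Q.
2Q: tangent at (6, 14): λ = (3·6² + 15)/(2·14) ≡ 4/11. 11⁻¹ ≡ 14 (mod 17) since 11·14 = 154 ≡ 1, so λ ≡ 4·14 ≡ 5.
  x = λ² - 6 - 6 = 25 - 12 ≡ 13; y = λ·(6 - 13) - 14 ≡ 2. → (13, 2)
3Q: (13, 2) + (6, 14). λ = (14 - 2)/(6 - 13) ≡ 12/10 mod 17. 10⁻¹ ≡ 12 (mod 17) since 10·12 = 120 ≡ 1, so λ ≡ 8.
  x = λ² - 13 - 6 = 64 - 19 ≡ 11; y = λ·(13 - 11) - 2 ≡ 14. → (11, 14)
4Q: (11, 14) + (6, 14). λ = (14 - 14)/(6 - 11) ≡ 0/12 mod 17. 12⁻¹ ≡ 10 (mod 17), so λ ≡ 0.
  x = λ² - 11 - 6 = 0 - 17 ≡ 0; y = λ·(11 - 0) - 14 ≡ 3. → (0, 3)
5Q: (0, 3) + (6, 14). λ = (14 - 3)/(6 - 0) ≡ 11/6 mod 17. 6⁻¹ ≡ 3 (mod 17) since 6·3 = 18 ≡ 1, so λ ≡ 16.
  x = λ² - 0 - 6 = 256 - 6 ≡ 12; y = λ·(0 - 12) - 3 ≡ 9. → (12, 9)
6Q: (12, 9) + (6, 14). λ = (14 - 9)/(6 - 12) ≡ 5/11 mod 17. 11⁻¹ ≡ 14 (mod 17) since 11·14 = 154 ≡ 1, so λ ≡ 2.
  x = λ² - 12 - 6 = 4 - 18 ≡ 3; y = λ·(12 - 3) - 9 ≡ 9. → (3, 9)
7Q: (3, 9) + (6, 14). λ = (14 - 9)/(6 - 3) ≡ 5/3 mod 17. 3⁻¹ ≡ 6 (mod 17), so λ ≡ 13.
  x = λ² - 3 - 6 = 169 - 9 ≡ 7; y = λ·(3 - 7) - 9 ≡ 7. → (7, 7)
8Q: (7, 7) + (6, 14). λ = (14 - 7)/(6 - 7) ≡ 7/16 mod 17. 16⁻¹ ≡ 16 (mod 17), so λ ≡ 10.
  x = λ² - 7 - 6 = 100 - 13 ≡ 2; y = λ·(7 - 2) - 7 ≡ 9. → (2, 9)
9Q: (2, 9) + (6, 14). λ = (14 - 9)/(6 - 2) ≡ 5/4 mod 17. 4⁻¹ ≡ 13 (mod 17), so λ ≡ 14.
  x = λ² - 2 - 6 = 196 - 8 ≡ 1; y = λ·(2 - 1) - 9 ≡ 5. → (1, 5)
10Q: (1, 5) + (6, 14). λ = (14 - 5)/(6 - 1) ≡ 9/5 mod 17. 5⁻¹ ≡ 7 (mod 17) since 5·7 = 35 ≡ 1, so λ ≡ 12.
  x = λ² - 1 - 6 = 144 - 7 ≡ 1; y = λ·(1 - 1) - 5 ≡ 12. → (1, 12)
11Q: (1, 12) + (6, 14). λ = (14 - 12)/(6 - 1) ≡ 2/5 mod 17. 5⁻¹ ≡ 7 (mod 17) since 5·7 = 35 ≡ 1, so λ ≡ 14.
  x = λ² - 1 - 6 = 196 - 7 ≡ 2; y = λ·(1 - 2) - 12 ≡ 8. → (2, 8)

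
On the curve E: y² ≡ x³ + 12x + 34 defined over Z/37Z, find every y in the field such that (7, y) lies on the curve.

none

x³ + 12x + 34 = 461 ≡ 17 (mod 37).
17 is a non-residue mod 37; no y exists.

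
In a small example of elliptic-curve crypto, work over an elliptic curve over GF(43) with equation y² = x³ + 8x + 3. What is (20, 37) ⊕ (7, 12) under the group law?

(37, 13)

(20, 37) + (7, 12). λ = (12 - 37)/(7 - 20) ≡ 18/30 mod 43. 30⁻¹ ≡ 33 (mod 43), so λ ≡ 35.
  x = λ² - 20 - 7 = 1225 - 27 ≡ 37; y = λ·(20 - 37) - 37 ≡ 13. → (37, 13)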